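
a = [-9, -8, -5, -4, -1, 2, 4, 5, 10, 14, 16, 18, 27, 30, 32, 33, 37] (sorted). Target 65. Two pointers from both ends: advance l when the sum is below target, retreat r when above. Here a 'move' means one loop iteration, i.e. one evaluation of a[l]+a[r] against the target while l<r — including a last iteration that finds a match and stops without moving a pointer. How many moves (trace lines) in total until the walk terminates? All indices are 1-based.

[1,17] -9+37=28 <65 → l++
[2,17] -8+37=29 <65 → l++
[3,17] -5+37=32 <65 → l++
[4,17] -4+37=33 <65 → l++
[5,17] -1+37=36 <65 → l++
[6,17] 2+37=39 <65 → l++
[7,17] 4+37=41 <65 → l++
[8,17] 5+37=42 <65 → l++
[9,17] 10+37=47 <65 → l++
[10,17] 14+37=51 <65 → l++
[11,17] 16+37=53 <65 → l++
[12,17] 18+37=55 <65 → l++
[13,17] 27+37=64 <65 → l++
[14,17] 30+37=67 >65 → r--
[14,16] 30+33=63 <65 → l++
[15,16] 32+33=65 → found

16 moves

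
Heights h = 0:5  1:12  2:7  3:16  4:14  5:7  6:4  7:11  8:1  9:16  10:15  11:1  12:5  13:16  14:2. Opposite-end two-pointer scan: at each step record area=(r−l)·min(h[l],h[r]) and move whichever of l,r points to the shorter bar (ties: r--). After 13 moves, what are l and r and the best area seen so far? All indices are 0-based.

[0,14] min(5,2)*14=28 best=28 * → r--
[0,13] min(5,16)*13=65 best=65 * → l++
[1,13] min(12,16)*12=144 best=144 * → l++
[2,13] min(7,16)*11=77 best=144 → l++
[3,13] min(16,16)*10=160 best=160 * → r--
[3,12] min(16,5)*9=45 best=160 → r--
[3,11] min(16,1)*8=8 best=160 → r--
[3,10] min(16,15)*7=105 best=160 → r--
[3,9] min(16,16)*6=96 best=160 → r--
[3,8] min(16,1)*5=5 best=160 → r--
[3,7] min(16,11)*4=44 best=160 → r--
[3,6] min(16,4)*3=12 best=160 → r--
[3,5] min(16,7)*2=14 best=160 → r--

l=3, r=4, best area=160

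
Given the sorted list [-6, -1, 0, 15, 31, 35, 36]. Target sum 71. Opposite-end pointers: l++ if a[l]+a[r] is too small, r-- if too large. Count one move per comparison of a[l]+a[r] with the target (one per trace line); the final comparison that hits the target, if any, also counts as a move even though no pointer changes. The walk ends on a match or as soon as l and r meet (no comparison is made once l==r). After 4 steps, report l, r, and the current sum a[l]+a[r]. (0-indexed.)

[0,6] -6+36=30 <71 → l++
[1,6] -1+36=35 <71 → l++
[2,6] 0+36=36 <71 → l++
[3,6] 15+36=51 <71 → l++

l=4, r=6, sum=67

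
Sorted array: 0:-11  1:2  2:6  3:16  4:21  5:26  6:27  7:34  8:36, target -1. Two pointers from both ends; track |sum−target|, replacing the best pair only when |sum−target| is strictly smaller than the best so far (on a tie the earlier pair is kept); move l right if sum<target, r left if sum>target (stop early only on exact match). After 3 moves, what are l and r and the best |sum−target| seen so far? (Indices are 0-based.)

l=0, r=5, best |Δ|=17

l=0 r=8: -11+36=25 d=26 *, r--
l=0 r=7: -11+34=23 d=24 *, r--
l=0 r=6: -11+27=16 d=17 *, r--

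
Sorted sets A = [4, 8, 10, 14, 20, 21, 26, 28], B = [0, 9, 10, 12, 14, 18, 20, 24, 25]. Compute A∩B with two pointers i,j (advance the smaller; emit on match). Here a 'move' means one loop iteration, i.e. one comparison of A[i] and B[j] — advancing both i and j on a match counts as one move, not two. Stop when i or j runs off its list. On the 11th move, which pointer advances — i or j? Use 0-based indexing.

j

[i=0,j=0] 4>0 → j++
[i=0,j=1] 4<9 → i++
[i=1,j=1] 8<9 → i++
[i=2,j=1] 10>9 → j++
[i=2,j=2] 10==10 emit → i++,j++
[i=3,j=3] 14>12 → j++
[i=3,j=4] 14==14 emit → i++,j++
[i=4,j=5] 20>18 → j++
[i=4,j=6] 20==20 emit → i++,j++
[i=5,j=7] 21<24 → i++
[i=6,j=7] 26>24 → j++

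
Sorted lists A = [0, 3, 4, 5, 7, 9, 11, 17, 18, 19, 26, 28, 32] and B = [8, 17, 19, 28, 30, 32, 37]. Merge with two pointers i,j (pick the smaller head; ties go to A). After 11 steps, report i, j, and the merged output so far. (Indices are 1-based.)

i=10, j=3, merged so far=[0, 3, 4, 5, 7, 8, 9, 11, 17, 17, 18]

[i=1,j=1] A[i]=0<=B[j]=8 take 0 → i++
[i=2,j=1] A[i]=3<=B[j]=8 take 3 → i++
[i=3,j=1] A[i]=4<=B[j]=8 take 4 → i++
[i=4,j=1] A[i]=5<=B[j]=8 take 5 → i++
[i=5,j=1] A[i]=7<=B[j]=8 take 7 → i++
[i=6,j=1] A[i]=9>B[j]=8 take 8 → j++
[i=6,j=2] A[i]=9<=B[j]=17 take 9 → i++
[i=7,j=2] A[i]=11<=B[j]=17 take 11 → i++
[i=8,j=2] A[i]=17<=B[j]=17 take 17 → i++
[i=9,j=2] A[i]=18>B[j]=17 take 17 → j++
[i=9,j=3] A[i]=18<=B[j]=19 take 18 → i++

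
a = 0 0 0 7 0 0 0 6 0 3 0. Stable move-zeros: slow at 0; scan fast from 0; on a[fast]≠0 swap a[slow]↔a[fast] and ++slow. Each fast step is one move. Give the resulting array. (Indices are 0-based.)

(s=0,f=0) a[fast]=0 → fast++
(s=0,f=1) a[fast]=0 → fast++
(s=0,f=2) a[fast]=0 → fast++
(s=0,f=3) a[fast]=7≠0 swap→a[0]=7 → slow++,fast++
(s=1,f=4) a[fast]=0 → fast++
(s=1,f=5) a[fast]=0 → fast++
(s=1,f=6) a[fast]=0 → fast++
(s=1,f=7) a[fast]=6≠0 swap→a[1]=6 → slow++,fast++
(s=2,f=8) a[fast]=0 → fast++
(s=2,f=9) a[fast]=3≠0 swap→a[2]=3 → slow++,fast++
(s=3,f=10) a[fast]=0 → fast++

[7, 6, 3, 0, 0, 0, 0, 0, 0, 0, 0]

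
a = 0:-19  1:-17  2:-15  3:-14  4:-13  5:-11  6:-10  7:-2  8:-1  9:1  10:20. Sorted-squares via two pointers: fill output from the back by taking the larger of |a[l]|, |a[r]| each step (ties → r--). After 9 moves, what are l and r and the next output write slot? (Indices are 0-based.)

l=0 r=10: |-19|<=|20| out[10]=400, r--
l=0 r=9: |-19|>|1| out[9]=361, l++
l=1 r=9: |-17|>|1| out[8]=289, l++
l=2 r=9: |-15|>|1| out[7]=225, l++
l=3 r=9: |-14|>|1| out[6]=196, l++
l=4 r=9: |-13|>|1| out[5]=169, l++
l=5 r=9: |-11|>|1| out[4]=121, l++
l=6 r=9: |-10|>|1| out[3]=100, l++
l=7 r=9: |-2|>|1| out[2]=4, l++

l=8, r=9, next write slot=1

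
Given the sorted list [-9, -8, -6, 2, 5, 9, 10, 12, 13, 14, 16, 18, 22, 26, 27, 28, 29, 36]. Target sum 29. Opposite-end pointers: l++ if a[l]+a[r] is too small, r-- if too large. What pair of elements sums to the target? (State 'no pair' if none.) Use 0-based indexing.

(2, 27)

[0,17] -9+36=27 <29 → l++
[1,17] -8+36=28 <29 → l++
[2,17] -6+36=30 >29 → r--
[2,16] -6+29=23 <29 → l++
[3,16] 2+29=31 >29 → r--
[3,15] 2+28=30 >29 → r--
[3,14] 2+27=29 → found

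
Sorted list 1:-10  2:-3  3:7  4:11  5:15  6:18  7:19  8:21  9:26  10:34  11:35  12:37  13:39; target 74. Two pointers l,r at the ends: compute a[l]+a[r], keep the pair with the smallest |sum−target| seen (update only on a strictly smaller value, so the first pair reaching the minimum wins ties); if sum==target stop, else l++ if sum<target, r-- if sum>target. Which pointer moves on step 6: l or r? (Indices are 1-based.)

l

[1,13] -10+39=29 d=45 * → l++
[2,13] -3+39=36 d=38 * → l++
[3,13] 7+39=46 d=28 * → l++
[4,13] 11+39=50 d=24 * → l++
[5,13] 15+39=54 d=20 * → l++
[6,13] 18+39=57 d=17 * → l++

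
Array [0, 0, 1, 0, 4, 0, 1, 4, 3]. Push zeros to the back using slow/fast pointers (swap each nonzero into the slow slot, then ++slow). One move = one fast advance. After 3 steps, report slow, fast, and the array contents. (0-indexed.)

slow=1, fast=3, a=[1, 0, 0, 0, 4, 0, 1, 4, 3]

slow=0 fast=0: a[fast]=0, fast++
slow=0 fast=1: a[fast]=0, fast++
slow=0 fast=2: a[fast]=1≠0 swap→a[0]=1, slow++,fast++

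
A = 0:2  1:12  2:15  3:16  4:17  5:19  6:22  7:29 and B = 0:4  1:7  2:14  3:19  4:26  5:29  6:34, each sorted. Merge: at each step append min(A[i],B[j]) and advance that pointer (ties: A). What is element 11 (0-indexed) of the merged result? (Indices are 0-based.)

[i=0,j=0] A[i]=2<=B[j]=4 take 2 → i++
[i=1,j=0] A[i]=12>B[j]=4 take 4 → j++
[i=1,j=1] A[i]=12>B[j]=7 take 7 → j++
[i=1,j=2] A[i]=12<=B[j]=14 take 12 → i++
[i=2,j=2] A[i]=15>B[j]=14 take 14 → j++
[i=2,j=3] A[i]=15<=B[j]=19 take 15 → i++
[i=3,j=3] A[i]=16<=B[j]=19 take 16 → i++
[i=4,j=3] A[i]=17<=B[j]=19 take 17 → i++
[i=5,j=3] A[i]=19<=B[j]=19 take 19 → i++
[i=6,j=3] A[i]=22>B[j]=19 take 19 → j++
[i=6,j=4] A[i]=22<=B[j]=26 take 22 → i++
[i=7,j=4] A[i]=29>B[j]=26 take 26 → j++
[i=7,j=5] A[i]=29<=B[j]=29 take 29 → i++
[i=8,j=5] A done, take B[j]=29 → j++
[i=8,j=6] A done, take B[j]=34 → j++

merged[11] = 26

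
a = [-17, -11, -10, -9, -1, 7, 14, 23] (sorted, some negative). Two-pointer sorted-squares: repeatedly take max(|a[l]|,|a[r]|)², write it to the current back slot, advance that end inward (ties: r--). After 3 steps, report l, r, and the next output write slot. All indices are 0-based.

[0,7] |-17|<=|23| out[7]=529 → r--
[0,6] |-17|>|14| out[6]=289 → l++
[1,6] |-11|<=|14| out[5]=196 → r--

l=1, r=5, next write slot=4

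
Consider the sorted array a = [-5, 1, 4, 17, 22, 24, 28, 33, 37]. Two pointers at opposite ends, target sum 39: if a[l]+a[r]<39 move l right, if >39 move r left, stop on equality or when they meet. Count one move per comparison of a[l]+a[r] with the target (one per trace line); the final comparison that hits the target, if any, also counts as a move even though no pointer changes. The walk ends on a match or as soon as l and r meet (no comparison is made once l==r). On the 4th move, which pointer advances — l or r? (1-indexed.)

[1,9] -5+37=32 <39 → l++
[2,9] 1+37=38 <39 → l++
[3,9] 4+37=41 >39 → r--
[3,8] 4+33=37 <39 → l++

l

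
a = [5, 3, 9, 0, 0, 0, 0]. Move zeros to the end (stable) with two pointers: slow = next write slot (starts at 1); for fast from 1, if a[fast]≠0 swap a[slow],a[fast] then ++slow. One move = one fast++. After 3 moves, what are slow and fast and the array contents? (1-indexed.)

slow=1 fast=1: a[fast]=5≠0 swap→a[1]=5, slow++,fast++
slow=2 fast=2: a[fast]=3≠0 swap→a[2]=3, slow++,fast++
slow=3 fast=3: a[fast]=9≠0 swap→a[3]=9, slow++,fast++

slow=4, fast=4, a=[5, 3, 9, 0, 0, 0, 0]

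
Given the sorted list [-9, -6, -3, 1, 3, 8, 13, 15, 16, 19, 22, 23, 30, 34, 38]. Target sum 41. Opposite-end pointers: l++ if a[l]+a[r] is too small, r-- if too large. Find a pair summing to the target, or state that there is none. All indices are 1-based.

[1,15] -9+38=29 <41 → l++
[2,15] -6+38=32 <41 → l++
[3,15] -3+38=35 <41 → l++
[4,15] 1+38=39 <41 → l++
[5,15] 3+38=41 → found

(3, 38)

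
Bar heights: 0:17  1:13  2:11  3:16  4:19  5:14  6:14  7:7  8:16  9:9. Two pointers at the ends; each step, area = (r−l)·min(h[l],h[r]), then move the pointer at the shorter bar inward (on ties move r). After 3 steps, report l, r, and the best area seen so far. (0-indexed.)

l=0, r=6, best area=128

[0,9] min(17,9)*9=81 best=81 * → r--
[0,8] min(17,16)*8=128 best=128 * → r--
[0,7] min(17,7)*7=49 best=128 → r--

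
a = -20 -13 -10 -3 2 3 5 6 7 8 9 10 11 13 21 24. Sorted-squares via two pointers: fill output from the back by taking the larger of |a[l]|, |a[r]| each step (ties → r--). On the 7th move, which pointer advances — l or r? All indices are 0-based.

r

[0,15] |-20|<=|24| out[15]=576 → r--
[0,14] |-20|<=|21| out[14]=441 → r--
[0,13] |-20|>|13| out[13]=400 → l++
[1,13] |-13|<=|13| out[12]=169 → r--
[1,12] |-13|>|11| out[11]=169 → l++
[2,12] |-10|<=|11| out[10]=121 → r--
[2,11] |-10|<=|10| out[9]=100 → r--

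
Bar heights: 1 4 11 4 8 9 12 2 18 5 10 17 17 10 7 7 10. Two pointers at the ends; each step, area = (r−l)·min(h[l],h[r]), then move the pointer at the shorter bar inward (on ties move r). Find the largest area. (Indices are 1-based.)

l=1 r=17: min(1,10)*16=16 best=16 *, l++
l=2 r=17: min(4,10)*15=60 best=60 *, l++
l=3 r=17: min(11,10)*14=140 best=140 *, r--
l=3 r=16: min(11,7)*13=91 best=140, r--
l=3 r=15: min(11,7)*12=84 best=140, r--
l=3 r=14: min(11,10)*11=110 best=140, r--
l=3 r=13: min(11,17)*10=110 best=140, l++
l=4 r=13: min(4,17)*9=36 best=140, l++
l=5 r=13: min(8,17)*8=64 best=140, l++
l=6 r=13: min(9,17)*7=63 best=140, l++
l=7 r=13: min(12,17)*6=72 best=140, l++
l=8 r=13: min(2,17)*5=10 best=140, l++
l=9 r=13: min(18,17)*4=68 best=140, r--
l=9 r=12: min(18,17)*3=51 best=140, r--
l=9 r=11: min(18,10)*2=20 best=140, r--
l=9 r=10: min(18,5)*1=5 best=140, r--

max area = 140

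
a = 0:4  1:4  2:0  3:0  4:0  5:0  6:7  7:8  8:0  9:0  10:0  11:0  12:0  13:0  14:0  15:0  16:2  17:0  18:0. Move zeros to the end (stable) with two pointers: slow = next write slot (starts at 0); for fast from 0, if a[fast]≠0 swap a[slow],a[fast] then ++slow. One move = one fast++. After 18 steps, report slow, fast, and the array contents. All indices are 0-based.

slow=5, fast=18, a=[4, 4, 7, 8, 2, 0, 0, 0, 0, 0, 0, 0, 0, 0, 0, 0, 0, 0, 0]

slow=0 fast=0: a[fast]=4≠0 swap→a[0]=4, slow++,fast++
slow=1 fast=1: a[fast]=4≠0 swap→a[1]=4, slow++,fast++
slow=2 fast=2: a[fast]=0, fast++
slow=2 fast=3: a[fast]=0, fast++
slow=2 fast=4: a[fast]=0, fast++
slow=2 fast=5: a[fast]=0, fast++
slow=2 fast=6: a[fast]=7≠0 swap→a[2]=7, slow++,fast++
slow=3 fast=7: a[fast]=8≠0 swap→a[3]=8, slow++,fast++
slow=4 fast=8: a[fast]=0, fast++
slow=4 fast=9: a[fast]=0, fast++
slow=4 fast=10: a[fast]=0, fast++
slow=4 fast=11: a[fast]=0, fast++
slow=4 fast=12: a[fast]=0, fast++
slow=4 fast=13: a[fast]=0, fast++
slow=4 fast=14: a[fast]=0, fast++
slow=4 fast=15: a[fast]=0, fast++
slow=4 fast=16: a[fast]=2≠0 swap→a[4]=2, slow++,fast++
slow=5 fast=17: a[fast]=0, fast++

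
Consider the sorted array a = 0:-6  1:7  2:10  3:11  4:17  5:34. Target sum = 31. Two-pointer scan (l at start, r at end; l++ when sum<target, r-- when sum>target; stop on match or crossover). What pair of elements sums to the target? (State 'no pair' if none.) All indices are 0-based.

no pair

[0,5] -6+34=28 <31 → l++
[1,5] 7+34=41 >31 → r--
[1,4] 7+17=24 <31 → l++
[2,4] 10+17=27 <31 → l++
[3,4] 11+17=28 <31 → l++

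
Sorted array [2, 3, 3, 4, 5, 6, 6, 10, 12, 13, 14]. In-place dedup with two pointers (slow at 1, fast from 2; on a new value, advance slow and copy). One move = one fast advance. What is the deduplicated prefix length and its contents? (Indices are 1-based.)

length 9; prefix = [2, 3, 4, 5, 6, 10, 12, 13, 14]

(s=1,f=2) a[fast]=3≠a[slow]=2 write a[2]=3 → slow++,fast++
(s=2,f=3) a[fast]=3=a[slow] dup → fast++
(s=2,f=4) a[fast]=4≠a[slow]=3 write a[3]=4 → slow++,fast++
(s=3,f=5) a[fast]=5≠a[slow]=4 write a[4]=5 → slow++,fast++
(s=4,f=6) a[fast]=6≠a[slow]=5 write a[5]=6 → slow++,fast++
(s=5,f=7) a[fast]=6=a[slow] dup → fast++
(s=5,f=8) a[fast]=10≠a[slow]=6 write a[6]=10 → slow++,fast++
(s=6,f=9) a[fast]=12≠a[slow]=10 write a[7]=12 → slow++,fast++
(s=7,f=10) a[fast]=13≠a[slow]=12 write a[8]=13 → slow++,fast++
(s=8,f=11) a[fast]=14≠a[slow]=13 write a[9]=14 → slow++,fast++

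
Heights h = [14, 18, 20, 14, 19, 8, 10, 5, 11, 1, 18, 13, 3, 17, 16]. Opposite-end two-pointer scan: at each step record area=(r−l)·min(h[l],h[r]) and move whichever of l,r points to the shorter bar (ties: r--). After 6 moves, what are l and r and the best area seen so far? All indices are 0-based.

l=0 r=14: min(14,16)*14=196 best=196 *, l++
l=1 r=14: min(18,16)*13=208 best=208 *, r--
l=1 r=13: min(18,17)*12=204 best=208, r--
l=1 r=12: min(18,3)*11=33 best=208, r--
l=1 r=11: min(18,13)*10=130 best=208, r--
l=1 r=10: min(18,18)*9=162 best=208, r--

l=1, r=9, best area=208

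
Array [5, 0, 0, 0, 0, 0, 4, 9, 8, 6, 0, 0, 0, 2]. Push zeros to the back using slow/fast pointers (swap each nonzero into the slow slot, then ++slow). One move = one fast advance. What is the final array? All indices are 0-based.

[5, 4, 9, 8, 6, 2, 0, 0, 0, 0, 0, 0, 0, 0]

slow=0 fast=0: a[fast]=5≠0 swap→a[0]=5, slow++,fast++
slow=1 fast=1: a[fast]=0, fast++
slow=1 fast=2: a[fast]=0, fast++
slow=1 fast=3: a[fast]=0, fast++
slow=1 fast=4: a[fast]=0, fast++
slow=1 fast=5: a[fast]=0, fast++
slow=1 fast=6: a[fast]=4≠0 swap→a[1]=4, slow++,fast++
slow=2 fast=7: a[fast]=9≠0 swap→a[2]=9, slow++,fast++
slow=3 fast=8: a[fast]=8≠0 swap→a[3]=8, slow++,fast++
slow=4 fast=9: a[fast]=6≠0 swap→a[4]=6, slow++,fast++
slow=5 fast=10: a[fast]=0, fast++
slow=5 fast=11: a[fast]=0, fast++
slow=5 fast=12: a[fast]=0, fast++
slow=5 fast=13: a[fast]=2≠0 swap→a[5]=2, slow++,fast++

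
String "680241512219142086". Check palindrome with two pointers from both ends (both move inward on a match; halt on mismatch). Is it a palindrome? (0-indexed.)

not a palindrome (mismatch at 6,11)

[0,17] '6'=='6' → l++,r--
[1,16] '8'=='8' → l++,r--
[2,15] '0'=='0' → l++,r--
[3,14] '2'=='2' → l++,r--
[4,13] '4'=='4' → l++,r--
[5,12] '1'=='1' → l++,r--
[6,11] '5'!='9' → stop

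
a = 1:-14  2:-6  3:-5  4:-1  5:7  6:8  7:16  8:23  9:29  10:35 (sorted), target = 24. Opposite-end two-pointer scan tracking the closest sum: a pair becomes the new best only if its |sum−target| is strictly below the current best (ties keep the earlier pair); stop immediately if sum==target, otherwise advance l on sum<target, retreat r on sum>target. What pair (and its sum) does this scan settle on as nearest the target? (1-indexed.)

pair (-5, 29) with sum 24 (|Δ|=0)

[1,10] -14+35=21 d=3 * → l++
[2,10] -6+35=29 d=5 → r--
[2,9] -6+29=23 d=1 * → l++
[3,9] -5+29=24 d=0 * → stop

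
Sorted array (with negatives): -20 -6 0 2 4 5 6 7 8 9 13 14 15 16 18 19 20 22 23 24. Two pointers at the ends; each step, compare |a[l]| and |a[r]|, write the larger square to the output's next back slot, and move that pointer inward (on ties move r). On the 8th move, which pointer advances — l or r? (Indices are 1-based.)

l=1 r=20: |-20|<=|24| out[20]=576, r--
l=1 r=19: |-20|<=|23| out[19]=529, r--
l=1 r=18: |-20|<=|22| out[18]=484, r--
l=1 r=17: |-20|<=|20| out[17]=400, r--
l=1 r=16: |-20|>|19| out[16]=400, l++
l=2 r=16: |-6|<=|19| out[15]=361, r--
l=2 r=15: |-6|<=|18| out[14]=324, r--
l=2 r=14: |-6|<=|16| out[13]=256, r--

r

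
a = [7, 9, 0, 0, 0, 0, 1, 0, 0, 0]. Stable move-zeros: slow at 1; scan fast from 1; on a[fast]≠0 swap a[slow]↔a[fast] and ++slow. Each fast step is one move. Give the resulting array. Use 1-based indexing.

[7, 9, 1, 0, 0, 0, 0, 0, 0, 0]

slow=1 fast=1: a[fast]=7≠0 swap→a[1]=7, slow++,fast++
slow=2 fast=2: a[fast]=9≠0 swap→a[2]=9, slow++,fast++
slow=3 fast=3: a[fast]=0, fast++
slow=3 fast=4: a[fast]=0, fast++
slow=3 fast=5: a[fast]=0, fast++
slow=3 fast=6: a[fast]=0, fast++
slow=3 fast=7: a[fast]=1≠0 swap→a[3]=1, slow++,fast++
slow=4 fast=8: a[fast]=0, fast++
slow=4 fast=9: a[fast]=0, fast++
slow=4 fast=10: a[fast]=0, fast++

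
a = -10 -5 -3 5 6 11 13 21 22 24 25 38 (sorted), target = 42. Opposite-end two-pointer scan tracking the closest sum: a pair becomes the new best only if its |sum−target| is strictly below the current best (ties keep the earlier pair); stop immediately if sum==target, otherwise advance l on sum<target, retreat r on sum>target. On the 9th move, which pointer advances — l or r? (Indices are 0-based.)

[0,11] -10+38=28 d=14 * → l++
[1,11] -5+38=33 d=9 * → l++
[2,11] -3+38=35 d=7 * → l++
[3,11] 5+38=43 d=1 * → r--
[3,10] 5+25=30 d=12 → l++
[4,10] 6+25=31 d=11 → l++
[5,10] 11+25=36 d=6 → l++
[6,10] 13+25=38 d=4 → l++
[7,10] 21+25=46 d=4 → r--

r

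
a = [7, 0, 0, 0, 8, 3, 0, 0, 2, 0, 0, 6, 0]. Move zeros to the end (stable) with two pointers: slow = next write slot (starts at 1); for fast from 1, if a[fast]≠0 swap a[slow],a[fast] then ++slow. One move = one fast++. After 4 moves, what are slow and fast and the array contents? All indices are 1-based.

slow=2, fast=5, a=[7, 0, 0, 0, 8, 3, 0, 0, 2, 0, 0, 6, 0]

(s=1,f=1) a[fast]=7≠0 swap→a[1]=7 → slow++,fast++
(s=2,f=2) a[fast]=0 → fast++
(s=2,f=3) a[fast]=0 → fast++
(s=2,f=4) a[fast]=0 → fast++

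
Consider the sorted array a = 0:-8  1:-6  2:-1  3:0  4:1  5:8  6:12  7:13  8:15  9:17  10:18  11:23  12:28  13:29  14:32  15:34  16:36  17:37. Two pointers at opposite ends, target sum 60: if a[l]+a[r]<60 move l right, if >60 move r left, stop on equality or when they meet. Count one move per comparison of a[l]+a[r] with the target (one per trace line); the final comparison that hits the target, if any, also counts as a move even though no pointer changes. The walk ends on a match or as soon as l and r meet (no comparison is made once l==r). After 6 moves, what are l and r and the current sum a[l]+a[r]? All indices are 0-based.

l=6, r=17, sum=49

l=0 r=17: -8+37=29 <60, l++
l=1 r=17: -6+37=31 <60, l++
l=2 r=17: -1+37=36 <60, l++
l=3 r=17: 0+37=37 <60, l++
l=4 r=17: 1+37=38 <60, l++
l=5 r=17: 8+37=45 <60, l++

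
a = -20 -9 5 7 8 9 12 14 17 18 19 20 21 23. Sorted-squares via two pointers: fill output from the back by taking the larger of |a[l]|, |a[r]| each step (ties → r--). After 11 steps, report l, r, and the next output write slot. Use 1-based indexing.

l=3, r=5, next write slot=3

[1,14] |-20|<=|23| out[14]=529 → r--
[1,13] |-20|<=|21| out[13]=441 → r--
[1,12] |-20|<=|20| out[12]=400 → r--
[1,11] |-20|>|19| out[11]=400 → l++
[2,11] |-9|<=|19| out[10]=361 → r--
[2,10] |-9|<=|18| out[9]=324 → r--
[2,9] |-9|<=|17| out[8]=289 → r--
[2,8] |-9|<=|14| out[7]=196 → r--
[2,7] |-9|<=|12| out[6]=144 → r--
[2,6] |-9|<=|9| out[5]=81 → r--
[2,5] |-9|>|8| out[4]=81 → l++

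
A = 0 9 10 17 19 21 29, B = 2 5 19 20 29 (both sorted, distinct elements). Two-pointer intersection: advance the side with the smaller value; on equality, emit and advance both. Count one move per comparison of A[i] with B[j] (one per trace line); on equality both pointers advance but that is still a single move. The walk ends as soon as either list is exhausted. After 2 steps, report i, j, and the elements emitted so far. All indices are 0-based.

[i=0,j=0] 0<2 → i++
[i=1,j=0] 9>2 → j++

i=1, j=1, emitted=[]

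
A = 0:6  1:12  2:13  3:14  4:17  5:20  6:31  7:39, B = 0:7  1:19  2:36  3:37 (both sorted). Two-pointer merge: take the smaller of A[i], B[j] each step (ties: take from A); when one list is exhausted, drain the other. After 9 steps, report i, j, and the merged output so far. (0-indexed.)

[i=0,j=0] A[i]=6<=B[j]=7 take 6 → i++
[i=1,j=0] A[i]=12>B[j]=7 take 7 → j++
[i=1,j=1] A[i]=12<=B[j]=19 take 12 → i++
[i=2,j=1] A[i]=13<=B[j]=19 take 13 → i++
[i=3,j=1] A[i]=14<=B[j]=19 take 14 → i++
[i=4,j=1] A[i]=17<=B[j]=19 take 17 → i++
[i=5,j=1] A[i]=20>B[j]=19 take 19 → j++
[i=5,j=2] A[i]=20<=B[j]=36 take 20 → i++
[i=6,j=2] A[i]=31<=B[j]=36 take 31 → i++

i=7, j=2, merged so far=[6, 7, 12, 13, 14, 17, 19, 20, 31]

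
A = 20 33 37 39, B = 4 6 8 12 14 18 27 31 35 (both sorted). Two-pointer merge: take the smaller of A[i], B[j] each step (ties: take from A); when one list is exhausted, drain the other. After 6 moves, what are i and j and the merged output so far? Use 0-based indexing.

i=0, j=6, merged so far=[4, 6, 8, 12, 14, 18]

i=0 j=0: A[i]=20>B[j]=4 take 4, j++
i=0 j=1: A[i]=20>B[j]=6 take 6, j++
i=0 j=2: A[i]=20>B[j]=8 take 8, j++
i=0 j=3: A[i]=20>B[j]=12 take 12, j++
i=0 j=4: A[i]=20>B[j]=14 take 14, j++
i=0 j=5: A[i]=20>B[j]=18 take 18, j++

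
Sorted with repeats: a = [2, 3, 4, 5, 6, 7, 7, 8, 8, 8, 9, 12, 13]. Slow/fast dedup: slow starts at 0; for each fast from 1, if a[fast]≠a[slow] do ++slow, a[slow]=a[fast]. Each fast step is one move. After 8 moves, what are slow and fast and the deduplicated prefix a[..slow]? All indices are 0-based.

slow=6, fast=9, prefix=[2, 3, 4, 5, 6, 7, 8]

(s=0,f=1) a[fast]=3≠a[slow]=2 write a[1]=3 → slow++,fast++
(s=1,f=2) a[fast]=4≠a[slow]=3 write a[2]=4 → slow++,fast++
(s=2,f=3) a[fast]=5≠a[slow]=4 write a[3]=5 → slow++,fast++
(s=3,f=4) a[fast]=6≠a[slow]=5 write a[4]=6 → slow++,fast++
(s=4,f=5) a[fast]=7≠a[slow]=6 write a[5]=7 → slow++,fast++
(s=5,f=6) a[fast]=7=a[slow] dup → fast++
(s=5,f=7) a[fast]=8≠a[slow]=7 write a[6]=8 → slow++,fast++
(s=6,f=8) a[fast]=8=a[slow] dup → fast++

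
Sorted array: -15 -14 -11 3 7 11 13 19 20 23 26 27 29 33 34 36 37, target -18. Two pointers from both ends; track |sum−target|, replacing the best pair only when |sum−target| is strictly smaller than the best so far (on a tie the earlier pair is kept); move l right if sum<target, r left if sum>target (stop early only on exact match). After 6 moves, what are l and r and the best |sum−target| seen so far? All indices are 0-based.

l=0, r=10, best |Δ|=30

l=0 r=16: -15+37=22 d=40 *, r--
l=0 r=15: -15+36=21 d=39 *, r--
l=0 r=14: -15+34=19 d=37 *, r--
l=0 r=13: -15+33=18 d=36 *, r--
l=0 r=12: -15+29=14 d=32 *, r--
l=0 r=11: -15+27=12 d=30 *, r--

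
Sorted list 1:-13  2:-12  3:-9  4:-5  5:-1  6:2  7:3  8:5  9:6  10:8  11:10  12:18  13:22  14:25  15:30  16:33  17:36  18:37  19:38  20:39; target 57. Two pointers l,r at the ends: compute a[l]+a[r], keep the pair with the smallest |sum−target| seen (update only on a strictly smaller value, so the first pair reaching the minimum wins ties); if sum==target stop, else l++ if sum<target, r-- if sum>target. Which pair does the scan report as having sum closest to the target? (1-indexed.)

l=1 r=20: -13+39=26 d=31 *, l++
l=2 r=20: -12+39=27 d=30 *, l++
l=3 r=20: -9+39=30 d=27 *, l++
l=4 r=20: -5+39=34 d=23 *, l++
l=5 r=20: -1+39=38 d=19 *, l++
l=6 r=20: 2+39=41 d=16 *, l++
l=7 r=20: 3+39=42 d=15 *, l++
l=8 r=20: 5+39=44 d=13 *, l++
l=9 r=20: 6+39=45 d=12 *, l++
l=10 r=20: 8+39=47 d=10 *, l++
l=11 r=20: 10+39=49 d=8 *, l++
l=12 r=20: 18+39=57 d=0 *, stop

pair (18, 39) with sum 57 (|Δ|=0)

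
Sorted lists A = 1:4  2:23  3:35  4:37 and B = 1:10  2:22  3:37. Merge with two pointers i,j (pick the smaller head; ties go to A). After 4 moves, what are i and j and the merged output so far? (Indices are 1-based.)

[i=1,j=1] A[i]=4<=B[j]=10 take 4 → i++
[i=2,j=1] A[i]=23>B[j]=10 take 10 → j++
[i=2,j=2] A[i]=23>B[j]=22 take 22 → j++
[i=2,j=3] A[i]=23<=B[j]=37 take 23 → i++

i=3, j=3, merged so far=[4, 10, 22, 23]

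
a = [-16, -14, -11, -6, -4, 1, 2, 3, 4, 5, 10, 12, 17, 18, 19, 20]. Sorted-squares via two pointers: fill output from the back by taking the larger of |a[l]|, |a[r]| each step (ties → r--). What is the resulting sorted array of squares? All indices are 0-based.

[1, 4, 9, 16, 16, 25, 36, 100, 121, 144, 196, 256, 289, 324, 361, 400]

l=0 r=15: |-16|<=|20| out[15]=400, r--
l=0 r=14: |-16|<=|19| out[14]=361, r--
l=0 r=13: |-16|<=|18| out[13]=324, r--
l=0 r=12: |-16|<=|17| out[12]=289, r--
l=0 r=11: |-16|>|12| out[11]=256, l++
l=1 r=11: |-14|>|12| out[10]=196, l++
l=2 r=11: |-11|<=|12| out[9]=144, r--
l=2 r=10: |-11|>|10| out[8]=121, l++
l=3 r=10: |-6|<=|10| out[7]=100, r--
l=3 r=9: |-6|>|5| out[6]=36, l++
l=4 r=9: |-4|<=|5| out[5]=25, r--
l=4 r=8: |-4|<=|4| out[4]=16, r--
l=4 r=7: |-4|>|3| out[3]=16, l++
l=5 r=7: |1|<=|3| out[2]=9, r--
l=5 r=6: |1|<=|2| out[1]=4, r--
l=5 r=5: |1|<=|1| out[0]=1, r--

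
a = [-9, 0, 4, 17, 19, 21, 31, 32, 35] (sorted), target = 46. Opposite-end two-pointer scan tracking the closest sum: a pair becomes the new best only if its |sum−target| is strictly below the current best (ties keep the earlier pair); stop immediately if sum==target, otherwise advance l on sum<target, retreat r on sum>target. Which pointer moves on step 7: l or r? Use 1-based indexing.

l=1 r=9: -9+35=26 d=20 *, l++
l=2 r=9: 0+35=35 d=11 *, l++
l=3 r=9: 4+35=39 d=7 *, l++
l=4 r=9: 17+35=52 d=6 *, r--
l=4 r=8: 17+32=49 d=3 *, r--
l=4 r=7: 17+31=48 d=2 *, r--
l=4 r=6: 17+21=38 d=8, l++

l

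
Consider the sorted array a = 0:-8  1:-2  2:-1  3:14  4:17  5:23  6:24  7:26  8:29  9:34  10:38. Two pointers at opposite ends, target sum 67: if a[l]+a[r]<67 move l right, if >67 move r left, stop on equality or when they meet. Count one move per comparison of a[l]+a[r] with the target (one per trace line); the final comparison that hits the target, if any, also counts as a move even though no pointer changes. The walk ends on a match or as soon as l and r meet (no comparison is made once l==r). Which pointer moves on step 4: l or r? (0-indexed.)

l

[0,10] -8+38=30 <67 → l++
[1,10] -2+38=36 <67 → l++
[2,10] -1+38=37 <67 → l++
[3,10] 14+38=52 <67 → l++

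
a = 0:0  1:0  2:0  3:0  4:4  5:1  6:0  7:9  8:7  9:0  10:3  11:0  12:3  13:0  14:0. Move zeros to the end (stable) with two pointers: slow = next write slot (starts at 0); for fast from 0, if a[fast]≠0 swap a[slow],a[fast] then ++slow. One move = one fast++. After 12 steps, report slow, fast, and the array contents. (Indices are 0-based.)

(s=0,f=0) a[fast]=0 → fast++
(s=0,f=1) a[fast]=0 → fast++
(s=0,f=2) a[fast]=0 → fast++
(s=0,f=3) a[fast]=0 → fast++
(s=0,f=4) a[fast]=4≠0 swap→a[0]=4 → slow++,fast++
(s=1,f=5) a[fast]=1≠0 swap→a[1]=1 → slow++,fast++
(s=2,f=6) a[fast]=0 → fast++
(s=2,f=7) a[fast]=9≠0 swap→a[2]=9 → slow++,fast++
(s=3,f=8) a[fast]=7≠0 swap→a[3]=7 → slow++,fast++
(s=4,f=9) a[fast]=0 → fast++
(s=4,f=10) a[fast]=3≠0 swap→a[4]=3 → slow++,fast++
(s=5,f=11) a[fast]=0 → fast++

slow=5, fast=12, a=[4, 1, 9, 7, 3, 0, 0, 0, 0, 0, 0, 0, 3, 0, 0]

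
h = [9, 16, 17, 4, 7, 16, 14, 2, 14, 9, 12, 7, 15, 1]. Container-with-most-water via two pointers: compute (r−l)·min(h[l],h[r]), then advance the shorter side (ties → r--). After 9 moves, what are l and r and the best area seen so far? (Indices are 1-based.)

l=2, r=6, best area=165

l=1 r=14: min(9,1)*13=13 best=13 *, r--
l=1 r=13: min(9,15)*12=108 best=108 *, l++
l=2 r=13: min(16,15)*11=165 best=165 *, r--
l=2 r=12: min(16,7)*10=70 best=165, r--
l=2 r=11: min(16,12)*9=108 best=165, r--
l=2 r=10: min(16,9)*8=72 best=165, r--
l=2 r=9: min(16,14)*7=98 best=165, r--
l=2 r=8: min(16,2)*6=12 best=165, r--
l=2 r=7: min(16,14)*5=70 best=165, r--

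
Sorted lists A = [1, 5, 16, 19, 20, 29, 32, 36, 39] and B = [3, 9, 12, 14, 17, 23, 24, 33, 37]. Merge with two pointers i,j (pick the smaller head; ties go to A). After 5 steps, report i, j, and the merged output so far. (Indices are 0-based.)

i=2, j=3, merged so far=[1, 3, 5, 9, 12]

[i=0,j=0] A[i]=1<=B[j]=3 take 1 → i++
[i=1,j=0] A[i]=5>B[j]=3 take 3 → j++
[i=1,j=1] A[i]=5<=B[j]=9 take 5 → i++
[i=2,j=1] A[i]=16>B[j]=9 take 9 → j++
[i=2,j=2] A[i]=16>B[j]=12 take 12 → j++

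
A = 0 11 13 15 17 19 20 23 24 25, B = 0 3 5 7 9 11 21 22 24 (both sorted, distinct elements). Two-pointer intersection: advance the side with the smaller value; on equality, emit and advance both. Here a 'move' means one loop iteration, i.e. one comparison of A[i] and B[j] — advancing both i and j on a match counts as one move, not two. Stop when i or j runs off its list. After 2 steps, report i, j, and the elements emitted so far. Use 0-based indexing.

i=1, j=2, emitted=[0]

i=0 j=0: 0==0 emit, i++,j++
i=1 j=1: 11>3, j++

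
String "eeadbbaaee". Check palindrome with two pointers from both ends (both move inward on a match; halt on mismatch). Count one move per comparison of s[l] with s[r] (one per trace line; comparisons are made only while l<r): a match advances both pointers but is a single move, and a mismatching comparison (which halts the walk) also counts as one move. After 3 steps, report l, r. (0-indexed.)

l=0 r=9: 'e'=='e', l++,r--
l=1 r=8: 'e'=='e', l++,r--
l=2 r=7: 'a'=='a', l++,r--

l=3, r=6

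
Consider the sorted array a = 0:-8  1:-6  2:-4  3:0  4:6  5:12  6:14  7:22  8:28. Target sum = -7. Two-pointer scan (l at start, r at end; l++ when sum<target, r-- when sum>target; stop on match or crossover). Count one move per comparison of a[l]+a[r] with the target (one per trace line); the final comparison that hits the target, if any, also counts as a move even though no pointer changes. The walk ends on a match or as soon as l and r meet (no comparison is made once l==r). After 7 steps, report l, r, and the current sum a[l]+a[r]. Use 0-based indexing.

[0,8] -8+28=20 >-7 → r--
[0,7] -8+22=14 >-7 → r--
[0,6] -8+14=6 >-7 → r--
[0,5] -8+12=4 >-7 → r--
[0,4] -8+6=-2 >-7 → r--
[0,3] -8+0=-8 <-7 → l++
[1,3] -6+0=-6 >-7 → r--

l=1, r=2, sum=-10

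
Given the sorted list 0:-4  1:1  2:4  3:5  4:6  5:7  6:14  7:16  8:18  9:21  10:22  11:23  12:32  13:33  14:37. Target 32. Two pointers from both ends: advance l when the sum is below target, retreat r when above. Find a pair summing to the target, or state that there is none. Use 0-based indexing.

(14, 18)

[0,14] -4+37=33 >32 → r--
[0,13] -4+33=29 <32 → l++
[1,13] 1+33=34 >32 → r--
[1,12] 1+32=33 >32 → r--
[1,11] 1+23=24 <32 → l++
[2,11] 4+23=27 <32 → l++
[3,11] 5+23=28 <32 → l++
[4,11] 6+23=29 <32 → l++
[5,11] 7+23=30 <32 → l++
[6,11] 14+23=37 >32 → r--
[6,10] 14+22=36 >32 → r--
[6,9] 14+21=35 >32 → r--
[6,8] 14+18=32 → found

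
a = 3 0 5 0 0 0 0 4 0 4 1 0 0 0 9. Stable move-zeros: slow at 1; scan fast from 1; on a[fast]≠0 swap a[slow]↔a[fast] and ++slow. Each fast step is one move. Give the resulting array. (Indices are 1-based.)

[3, 5, 4, 4, 1, 9, 0, 0, 0, 0, 0, 0, 0, 0, 0]

(s=1,f=1) a[fast]=3≠0 swap→a[1]=3 → slow++,fast++
(s=2,f=2) a[fast]=0 → fast++
(s=2,f=3) a[fast]=5≠0 swap→a[2]=5 → slow++,fast++
(s=3,f=4) a[fast]=0 → fast++
(s=3,f=5) a[fast]=0 → fast++
(s=3,f=6) a[fast]=0 → fast++
(s=3,f=7) a[fast]=0 → fast++
(s=3,f=8) a[fast]=4≠0 swap→a[3]=4 → slow++,fast++
(s=4,f=9) a[fast]=0 → fast++
(s=4,f=10) a[fast]=4≠0 swap→a[4]=4 → slow++,fast++
(s=5,f=11) a[fast]=1≠0 swap→a[5]=1 → slow++,fast++
(s=6,f=12) a[fast]=0 → fast++
(s=6,f=13) a[fast]=0 → fast++
(s=6,f=14) a[fast]=0 → fast++
(s=6,f=15) a[fast]=9≠0 swap→a[6]=9 → slow++,fast++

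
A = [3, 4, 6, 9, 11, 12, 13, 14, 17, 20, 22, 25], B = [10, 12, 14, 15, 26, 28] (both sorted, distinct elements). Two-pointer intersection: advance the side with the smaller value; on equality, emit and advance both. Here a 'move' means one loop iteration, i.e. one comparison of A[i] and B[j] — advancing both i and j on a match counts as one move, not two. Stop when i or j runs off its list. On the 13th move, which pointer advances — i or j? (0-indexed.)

i=0 j=0: 3<10, i++
i=1 j=0: 4<10, i++
i=2 j=0: 6<10, i++
i=3 j=0: 9<10, i++
i=4 j=0: 11>10, j++
i=4 j=1: 11<12, i++
i=5 j=1: 12==12 emit, i++,j++
i=6 j=2: 13<14, i++
i=7 j=2: 14==14 emit, i++,j++
i=8 j=3: 17>15, j++
i=8 j=4: 17<26, i++
i=9 j=4: 20<26, i++
i=10 j=4: 22<26, i++

i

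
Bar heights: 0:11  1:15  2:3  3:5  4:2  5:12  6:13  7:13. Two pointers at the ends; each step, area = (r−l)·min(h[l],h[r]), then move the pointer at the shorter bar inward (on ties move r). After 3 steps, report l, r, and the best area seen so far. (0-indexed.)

l=1, r=5, best area=78

[0,7] min(11,13)*7=77 best=77 * → l++
[1,7] min(15,13)*6=78 best=78 * → r--
[1,6] min(15,13)*5=65 best=78 → r--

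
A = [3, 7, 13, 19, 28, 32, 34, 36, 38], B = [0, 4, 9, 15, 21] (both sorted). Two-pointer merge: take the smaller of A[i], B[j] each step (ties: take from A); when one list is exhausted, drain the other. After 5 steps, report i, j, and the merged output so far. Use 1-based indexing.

i=3, j=4, merged so far=[0, 3, 4, 7, 9]

[i=1,j=1] A[i]=3>B[j]=0 take 0 → j++
[i=1,j=2] A[i]=3<=B[j]=4 take 3 → i++
[i=2,j=2] A[i]=7>B[j]=4 take 4 → j++
[i=2,j=3] A[i]=7<=B[j]=9 take 7 → i++
[i=3,j=3] A[i]=13>B[j]=9 take 9 → j++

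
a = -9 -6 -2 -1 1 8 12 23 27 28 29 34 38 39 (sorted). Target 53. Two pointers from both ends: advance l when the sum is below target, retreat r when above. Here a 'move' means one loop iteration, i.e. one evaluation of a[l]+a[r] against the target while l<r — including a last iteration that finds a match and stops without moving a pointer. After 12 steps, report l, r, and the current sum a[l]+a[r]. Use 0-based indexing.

l=8, r=9, sum=55

l=0 r=13: -9+39=30 <53, l++
l=1 r=13: -6+39=33 <53, l++
l=2 r=13: -2+39=37 <53, l++
l=3 r=13: -1+39=38 <53, l++
l=4 r=13: 1+39=40 <53, l++
l=5 r=13: 8+39=47 <53, l++
l=6 r=13: 12+39=51 <53, l++
l=7 r=13: 23+39=62 >53, r--
l=7 r=12: 23+38=61 >53, r--
l=7 r=11: 23+34=57 >53, r--
l=7 r=10: 23+29=52 <53, l++
l=8 r=10: 27+29=56 >53, r--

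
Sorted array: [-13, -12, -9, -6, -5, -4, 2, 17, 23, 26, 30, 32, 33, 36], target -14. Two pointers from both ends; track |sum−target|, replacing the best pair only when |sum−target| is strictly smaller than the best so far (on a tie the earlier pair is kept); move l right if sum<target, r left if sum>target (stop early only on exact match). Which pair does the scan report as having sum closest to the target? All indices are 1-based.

pair (-9, -5) with sum -14 (|Δ|=0)

l=1 r=14: -13+36=23 d=37 *, r--
l=1 r=13: -13+33=20 d=34 *, r--
l=1 r=12: -13+32=19 d=33 *, r--
l=1 r=11: -13+30=17 d=31 *, r--
l=1 r=10: -13+26=13 d=27 *, r--
l=1 r=9: -13+23=10 d=24 *, r--
l=1 r=8: -13+17=4 d=18 *, r--
l=1 r=7: -13+2=-11 d=3 *, r--
l=1 r=6: -13+-4=-17 d=3, l++
l=2 r=6: -12+-4=-16 d=2 *, l++
l=3 r=6: -9+-4=-13 d=1 *, r--
l=3 r=5: -9+-5=-14 d=0 *, stop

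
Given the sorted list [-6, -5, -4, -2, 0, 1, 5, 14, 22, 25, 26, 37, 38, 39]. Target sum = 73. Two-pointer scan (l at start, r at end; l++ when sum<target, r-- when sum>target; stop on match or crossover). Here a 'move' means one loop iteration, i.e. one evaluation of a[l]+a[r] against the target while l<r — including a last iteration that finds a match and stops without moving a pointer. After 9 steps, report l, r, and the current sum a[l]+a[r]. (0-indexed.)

l=9, r=13, sum=64

[0,13] -6+39=33 <73 → l++
[1,13] -5+39=34 <73 → l++
[2,13] -4+39=35 <73 → l++
[3,13] -2+39=37 <73 → l++
[4,13] 0+39=39 <73 → l++
[5,13] 1+39=40 <73 → l++
[6,13] 5+39=44 <73 → l++
[7,13] 14+39=53 <73 → l++
[8,13] 22+39=61 <73 → l++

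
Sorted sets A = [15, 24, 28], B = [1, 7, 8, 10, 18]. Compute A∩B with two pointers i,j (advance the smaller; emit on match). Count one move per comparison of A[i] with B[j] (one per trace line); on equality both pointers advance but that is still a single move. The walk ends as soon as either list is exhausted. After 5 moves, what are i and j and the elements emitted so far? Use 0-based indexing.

i=0 j=0: 15>1, j++
i=0 j=1: 15>7, j++
i=0 j=2: 15>8, j++
i=0 j=3: 15>10, j++
i=0 j=4: 15<18, i++

i=1, j=4, emitted=[]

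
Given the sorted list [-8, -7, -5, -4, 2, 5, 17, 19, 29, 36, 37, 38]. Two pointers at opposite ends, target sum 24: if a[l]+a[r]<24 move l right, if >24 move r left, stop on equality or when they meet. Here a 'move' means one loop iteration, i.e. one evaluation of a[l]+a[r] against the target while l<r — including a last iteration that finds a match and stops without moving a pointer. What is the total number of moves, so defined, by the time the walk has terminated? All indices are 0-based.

l=0 r=11: -8+38=30 >24, r--
l=0 r=10: -8+37=29 >24, r--
l=0 r=9: -8+36=28 >24, r--
l=0 r=8: -8+29=21 <24, l++
l=1 r=8: -7+29=22 <24, l++
l=2 r=8: -5+29=24, found

6 moves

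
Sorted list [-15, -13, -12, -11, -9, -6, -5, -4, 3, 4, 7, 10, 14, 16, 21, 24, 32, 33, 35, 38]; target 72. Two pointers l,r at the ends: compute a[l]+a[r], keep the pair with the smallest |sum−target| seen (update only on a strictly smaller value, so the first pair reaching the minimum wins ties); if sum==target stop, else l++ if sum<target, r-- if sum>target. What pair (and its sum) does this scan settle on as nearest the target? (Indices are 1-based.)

pair (33, 38) with sum 71 (|Δ|=1)

l=1 r=20: -15+38=23 d=49 *, l++
l=2 r=20: -13+38=25 d=47 *, l++
l=3 r=20: -12+38=26 d=46 *, l++
l=4 r=20: -11+38=27 d=45 *, l++
l=5 r=20: -9+38=29 d=43 *, l++
l=6 r=20: -6+38=32 d=40 *, l++
l=7 r=20: -5+38=33 d=39 *, l++
l=8 r=20: -4+38=34 d=38 *, l++
l=9 r=20: 3+38=41 d=31 *, l++
l=10 r=20: 4+38=42 d=30 *, l++
l=11 r=20: 7+38=45 d=27 *, l++
l=12 r=20: 10+38=48 d=24 *, l++
l=13 r=20: 14+38=52 d=20 *, l++
l=14 r=20: 16+38=54 d=18 *, l++
l=15 r=20: 21+38=59 d=13 *, l++
l=16 r=20: 24+38=62 d=10 *, l++
l=17 r=20: 32+38=70 d=2 *, l++
l=18 r=20: 33+38=71 d=1 *, l++
l=19 r=20: 35+38=73 d=1, r--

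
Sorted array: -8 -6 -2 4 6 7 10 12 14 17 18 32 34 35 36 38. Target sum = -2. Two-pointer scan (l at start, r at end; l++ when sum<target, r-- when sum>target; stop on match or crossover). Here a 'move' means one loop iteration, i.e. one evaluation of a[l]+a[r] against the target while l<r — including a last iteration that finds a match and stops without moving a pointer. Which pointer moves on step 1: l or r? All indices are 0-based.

r

l=0 r=15: -8+38=30 >-2, r--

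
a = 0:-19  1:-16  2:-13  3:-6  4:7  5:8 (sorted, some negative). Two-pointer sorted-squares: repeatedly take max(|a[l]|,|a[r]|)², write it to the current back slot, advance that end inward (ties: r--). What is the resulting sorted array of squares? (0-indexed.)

[36, 49, 64, 169, 256, 361]

[0,5] |-19|>|8| out[5]=361 → l++
[1,5] |-16|>|8| out[4]=256 → l++
[2,5] |-13|>|8| out[3]=169 → l++
[3,5] |-6|<=|8| out[2]=64 → r--
[3,4] |-6|<=|7| out[1]=49 → r--
[3,3] |-6|<=|-6| out[0]=36 → r--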